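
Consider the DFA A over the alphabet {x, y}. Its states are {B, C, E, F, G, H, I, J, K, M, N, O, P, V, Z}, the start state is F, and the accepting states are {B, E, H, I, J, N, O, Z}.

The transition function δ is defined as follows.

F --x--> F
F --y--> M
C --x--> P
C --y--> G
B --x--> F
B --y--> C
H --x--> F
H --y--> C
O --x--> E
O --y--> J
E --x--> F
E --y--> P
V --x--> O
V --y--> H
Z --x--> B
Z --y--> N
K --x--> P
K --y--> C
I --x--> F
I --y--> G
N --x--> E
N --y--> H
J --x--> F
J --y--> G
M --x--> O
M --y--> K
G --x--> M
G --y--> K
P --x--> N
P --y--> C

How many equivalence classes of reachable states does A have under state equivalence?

6

States {B,I,V,Z} cannot be reached from the start state, so discard them.
P0 = {E,H,J,N,O} | {C,F,G,K,M,P}.
Split {E,H,J,N,O} by δ(·,x) → {E,H,J} and {N,O}.
Refine {C,F,G,K,M,P} on symbol x: members go to different blocks, giving {C,F,G,K} and {M,P}.
On input y, block {E,H,J} splits into {H,J} and {E}.
On input x, block {C,F,G,K} splits into {C,G,K} and {F}.
No further refinement is possible. Final partition (6 blocks): {H,J} | {C,G,K} | {N,O} | {M,P} | {E} | {F}.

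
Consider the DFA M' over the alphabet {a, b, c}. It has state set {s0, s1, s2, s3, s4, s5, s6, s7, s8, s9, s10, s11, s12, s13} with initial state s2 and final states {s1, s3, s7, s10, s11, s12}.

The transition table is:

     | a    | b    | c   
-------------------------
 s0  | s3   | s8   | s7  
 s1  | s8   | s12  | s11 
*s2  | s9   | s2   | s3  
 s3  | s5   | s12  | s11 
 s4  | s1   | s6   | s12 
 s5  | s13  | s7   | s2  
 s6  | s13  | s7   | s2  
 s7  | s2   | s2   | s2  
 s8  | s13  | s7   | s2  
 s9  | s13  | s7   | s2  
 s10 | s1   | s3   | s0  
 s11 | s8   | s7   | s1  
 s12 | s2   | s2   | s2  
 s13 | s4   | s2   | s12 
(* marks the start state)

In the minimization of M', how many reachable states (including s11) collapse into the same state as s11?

Reachable states from the start: {s1,s2,s3,s4,s5,s6,s7,s8,s9,s11,s12,s13}. Unreachable: {s0,s10} — drop them.
P0 = {s1,s3,s7,s11,s12} | {s2,s4,s5,s6,s8,s9,s13}.
On input b, block {s1,s3,s7,s11,s12} splits into {s1,s3,s11} and {s7,s12}.
On input a, block {s2,s4,s5,s6,s8,s9,s13} splits into {s2,s5,s6,s8,s9,s13} and {s4}.
Refine {s2,s5,s6,s8,s9,s13} on symbol a: members go to different blocks, giving {s2,s5,s6,s8,s9} and {s13}.
On input a, block {s2,s5,s6,s8,s9} splits into {s5,s6,s8,s9} and {s2}.
No further refinement is possible. Final partition (6 blocks): {s1,s3,s11} | {s5,s6,s8,s9} | {s7,s12} | {s4} | {s13} | {s2}.
The equivalence class containing s11 is {s1,s3,s11}, of size 3.

3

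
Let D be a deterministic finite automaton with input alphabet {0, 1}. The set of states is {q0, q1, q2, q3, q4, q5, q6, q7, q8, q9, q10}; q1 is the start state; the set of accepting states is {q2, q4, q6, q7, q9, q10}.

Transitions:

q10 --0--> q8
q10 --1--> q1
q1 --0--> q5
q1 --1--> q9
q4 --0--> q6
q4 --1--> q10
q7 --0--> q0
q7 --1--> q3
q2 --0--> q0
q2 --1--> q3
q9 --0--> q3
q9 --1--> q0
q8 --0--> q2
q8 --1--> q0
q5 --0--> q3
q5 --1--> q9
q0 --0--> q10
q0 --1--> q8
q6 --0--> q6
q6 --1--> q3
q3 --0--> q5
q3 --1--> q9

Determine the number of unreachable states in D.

No path from q1 leads to q4, q6, q7; the other 8 states are all reachable.

3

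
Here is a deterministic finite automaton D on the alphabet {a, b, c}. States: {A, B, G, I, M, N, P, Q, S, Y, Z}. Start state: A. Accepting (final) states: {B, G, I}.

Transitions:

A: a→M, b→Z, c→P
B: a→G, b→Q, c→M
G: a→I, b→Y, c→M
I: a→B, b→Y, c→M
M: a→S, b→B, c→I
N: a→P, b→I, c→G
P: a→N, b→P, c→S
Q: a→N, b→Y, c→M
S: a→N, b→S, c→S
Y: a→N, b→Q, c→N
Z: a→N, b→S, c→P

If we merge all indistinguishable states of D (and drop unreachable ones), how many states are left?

All states are reachable from the start state.
P0 = {B,G,I} | {A,M,N,P,Q,S,Y,Z}.
On input b, block {A,M,N,P,Q,S,Y,Z} splits into {A,P,Q,S,Y,Z} and {M,N}.
Split {A,P,Q,S,Y,Z} by δ(·,c) → {A,P,S,Z} and {Q,Y}.
The partition is now stable with 4 blocks: {B,G,I} | {A,P,S,Z} | {M,N} | {Q,Y}.

4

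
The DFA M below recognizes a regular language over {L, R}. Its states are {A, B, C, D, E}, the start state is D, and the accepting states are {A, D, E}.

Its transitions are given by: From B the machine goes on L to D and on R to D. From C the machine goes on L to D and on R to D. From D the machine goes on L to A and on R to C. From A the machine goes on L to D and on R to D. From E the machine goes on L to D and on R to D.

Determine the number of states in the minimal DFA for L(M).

3

States {B,E} cannot be reached from the start state, so discard them.
Initial partition by acceptance: {A,D} | {C}.
On input R, block {A,D} splits into {A} and {D}.
No further refinement is possible. Final partition (3 blocks): {A} | {C} | {D}.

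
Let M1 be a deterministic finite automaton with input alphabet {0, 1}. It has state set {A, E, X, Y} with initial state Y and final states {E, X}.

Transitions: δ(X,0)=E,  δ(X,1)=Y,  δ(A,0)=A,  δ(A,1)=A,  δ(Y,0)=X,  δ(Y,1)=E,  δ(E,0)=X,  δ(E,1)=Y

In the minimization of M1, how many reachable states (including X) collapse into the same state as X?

2

States {A} cannot be reached from the start state, so discard them.
Initial partition by acceptance: {E,X} | {Y}.
No further refinement is possible. Final partition (2 blocks): {E,X} | {Y}.
The equivalence class containing X is {E,X}, of size 2.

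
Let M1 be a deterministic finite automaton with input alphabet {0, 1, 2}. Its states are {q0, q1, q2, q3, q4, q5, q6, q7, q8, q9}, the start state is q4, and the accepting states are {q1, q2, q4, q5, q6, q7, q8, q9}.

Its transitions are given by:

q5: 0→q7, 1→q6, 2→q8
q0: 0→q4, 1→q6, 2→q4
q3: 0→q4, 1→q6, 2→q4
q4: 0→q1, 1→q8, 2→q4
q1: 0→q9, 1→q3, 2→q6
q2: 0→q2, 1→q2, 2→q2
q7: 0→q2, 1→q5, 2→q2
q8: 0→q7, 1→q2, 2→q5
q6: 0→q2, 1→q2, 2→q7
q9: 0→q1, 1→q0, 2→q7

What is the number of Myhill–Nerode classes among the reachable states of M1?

4

Start with accepting vs non-accepting: {q1,q2,q4,q5,q6,q7,q8,q9} | {q0,q3}.
Refine {q1,q2,q4,q5,q6,q7,q8,q9} on symbol 1: members go to different blocks, giving {q2,q4,q5,q6,q7,q8} and {q1,q9}.
Split {q2,q4,q5,q6,q7,q8} by δ(·,0) → {q2,q5,q6,q7,q8} and {q4}.
Stable partition: {q2,q5,q6,q7,q8} | {q0,q3} | {q1,q9} | {q4} — 4 equivalence classes.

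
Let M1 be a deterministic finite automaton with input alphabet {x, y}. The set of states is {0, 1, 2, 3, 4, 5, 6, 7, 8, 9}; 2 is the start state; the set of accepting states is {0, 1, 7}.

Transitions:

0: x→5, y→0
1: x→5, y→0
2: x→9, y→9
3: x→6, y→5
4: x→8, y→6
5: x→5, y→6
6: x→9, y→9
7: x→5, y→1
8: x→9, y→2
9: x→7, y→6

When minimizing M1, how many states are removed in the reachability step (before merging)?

3

No path from 2 leads to 3, 4, 8; the other 7 states are all reachable.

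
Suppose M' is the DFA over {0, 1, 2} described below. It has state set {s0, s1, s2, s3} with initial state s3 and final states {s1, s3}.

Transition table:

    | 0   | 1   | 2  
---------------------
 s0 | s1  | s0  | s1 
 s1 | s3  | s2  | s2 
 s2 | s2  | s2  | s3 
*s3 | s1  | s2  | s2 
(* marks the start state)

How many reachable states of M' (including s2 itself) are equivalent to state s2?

First remove the unreachable states {s0}; 3 states remain.
Start with accepting vs non-accepting: {s1,s3} | {s2}.
The partition is now stable with 2 blocks: {s1,s3} | {s2}.
State s2 belongs to the block {s2}, which has 1 states.

1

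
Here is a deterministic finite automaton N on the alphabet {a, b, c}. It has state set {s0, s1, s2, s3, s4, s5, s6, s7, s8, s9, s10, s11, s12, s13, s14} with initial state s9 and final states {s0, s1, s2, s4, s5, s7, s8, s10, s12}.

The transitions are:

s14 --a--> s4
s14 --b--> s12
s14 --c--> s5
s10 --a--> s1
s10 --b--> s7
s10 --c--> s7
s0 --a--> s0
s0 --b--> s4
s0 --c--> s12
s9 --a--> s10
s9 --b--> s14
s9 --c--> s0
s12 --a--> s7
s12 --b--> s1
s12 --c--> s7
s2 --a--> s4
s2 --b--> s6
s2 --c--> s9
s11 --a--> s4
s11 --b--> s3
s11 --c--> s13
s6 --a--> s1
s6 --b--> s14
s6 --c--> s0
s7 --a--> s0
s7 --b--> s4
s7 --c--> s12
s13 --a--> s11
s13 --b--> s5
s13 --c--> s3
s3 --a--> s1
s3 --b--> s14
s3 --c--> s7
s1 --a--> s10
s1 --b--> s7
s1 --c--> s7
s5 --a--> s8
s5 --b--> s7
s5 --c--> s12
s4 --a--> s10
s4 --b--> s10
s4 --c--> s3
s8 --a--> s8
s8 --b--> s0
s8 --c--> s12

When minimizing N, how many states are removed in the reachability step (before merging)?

BFS from s9 reaches {s0, s1, s3, s4, s5, s7, s8, s9, s10, s12, s14}; the 4 state(s) s2, s6, s11, s13 are never visited.

4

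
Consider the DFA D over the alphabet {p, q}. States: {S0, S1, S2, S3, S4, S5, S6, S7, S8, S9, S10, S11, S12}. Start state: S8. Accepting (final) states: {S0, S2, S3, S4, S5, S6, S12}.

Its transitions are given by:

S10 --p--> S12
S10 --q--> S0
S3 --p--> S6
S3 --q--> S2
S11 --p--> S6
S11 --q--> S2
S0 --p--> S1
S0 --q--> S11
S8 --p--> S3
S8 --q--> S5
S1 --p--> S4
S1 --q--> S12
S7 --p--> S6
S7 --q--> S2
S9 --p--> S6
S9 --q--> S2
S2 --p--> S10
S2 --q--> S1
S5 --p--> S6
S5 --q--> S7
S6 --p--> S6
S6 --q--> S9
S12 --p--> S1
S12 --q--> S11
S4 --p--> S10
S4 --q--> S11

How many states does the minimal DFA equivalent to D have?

Every state is reachable, so we keep all 13.
Initial partition by acceptance: {S0,S2,S3,S4,S5,S6,S12} | {S1,S7,S8,S9,S10,S11}.
Refine {S0,S2,S3,S4,S5,S6,S12} on symbol p: members go to different blocks, giving {S0,S2,S4,S12} and {S3,S5,S6}.
Split {S1,S7,S8,S9,S10,S11} by δ(·,p) → {S7,S8,S9,S11} and {S1,S10}.
Refine {S0,S2,S4,S12} on symbol q: members go to different blocks, giving {S0,S4,S12} and {S2}.
Refine {S7,S8,S9,S11} on symbol q: members go to different blocks, giving {S7,S9,S11} and {S8}.
On input q, block {S3,S5,S6} splits into {S5,S6} and {S3}.
No further refinement is possible. Final partition (7 blocks): {S0,S4,S12} | {S7,S9,S11} | {S5,S6} | {S1,S10} | {S2} | {S8} | {S3}.

7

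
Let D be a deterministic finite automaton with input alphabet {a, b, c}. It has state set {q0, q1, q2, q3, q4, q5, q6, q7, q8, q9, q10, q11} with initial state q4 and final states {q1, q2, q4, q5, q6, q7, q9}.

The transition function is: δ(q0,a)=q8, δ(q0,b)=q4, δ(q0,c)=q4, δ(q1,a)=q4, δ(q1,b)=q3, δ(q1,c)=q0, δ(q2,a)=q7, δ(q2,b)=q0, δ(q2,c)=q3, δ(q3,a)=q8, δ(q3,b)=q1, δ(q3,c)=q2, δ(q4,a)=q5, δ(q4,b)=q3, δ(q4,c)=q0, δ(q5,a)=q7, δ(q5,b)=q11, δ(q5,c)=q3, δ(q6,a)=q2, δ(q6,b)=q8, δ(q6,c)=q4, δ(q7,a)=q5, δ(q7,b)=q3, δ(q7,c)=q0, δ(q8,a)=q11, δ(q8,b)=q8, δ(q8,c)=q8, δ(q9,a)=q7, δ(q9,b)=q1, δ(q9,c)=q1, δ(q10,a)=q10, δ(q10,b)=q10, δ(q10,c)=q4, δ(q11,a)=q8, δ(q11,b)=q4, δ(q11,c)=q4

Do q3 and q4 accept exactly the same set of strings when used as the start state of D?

States {q6,q9,q10} cannot be reached from the start state, so discard them.
P0 = {q1,q2,q4,q5,q7} | {q0,q3,q8,q11}.
Split {q0,q3,q8,q11} by δ(·,b) → {q0,q3,q11} and {q8}.
Stable partition: {q1,q2,q4,q5,q7} | {q0,q3,q11} | {q8} — 3 equivalence classes.
q3 and q4 end up in different blocks, so they are distinguishable. For instance, the string 'ε' is accepted from only q4.

No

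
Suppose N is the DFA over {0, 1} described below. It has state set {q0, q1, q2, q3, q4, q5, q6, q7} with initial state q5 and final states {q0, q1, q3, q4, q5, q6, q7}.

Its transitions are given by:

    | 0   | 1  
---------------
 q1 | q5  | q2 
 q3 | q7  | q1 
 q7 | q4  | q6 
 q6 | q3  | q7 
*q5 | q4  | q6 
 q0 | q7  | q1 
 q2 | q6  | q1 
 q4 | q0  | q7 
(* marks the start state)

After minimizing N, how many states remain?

5

Every state is reachable, so we keep all 8.
Start with accepting vs non-accepting: {q0,q1,q3,q4,q5,q6,q7} | {q2}.
Split {q0,q1,q3,q4,q5,q6,q7} by δ(·,1) → {q0,q3,q4,q5,q6,q7} and {q1}.
Refine {q0,q3,q4,q5,q6,q7} on symbol 1: members go to different blocks, giving {q4,q5,q6,q7} and {q0,q3}.
On input 0, block {q4,q5,q6,q7} splits into {q4,q6} and {q5,q7}.
The partition is now stable with 5 blocks: {q4,q6} | {q2} | {q1} | {q0,q3} | {q5,q7}.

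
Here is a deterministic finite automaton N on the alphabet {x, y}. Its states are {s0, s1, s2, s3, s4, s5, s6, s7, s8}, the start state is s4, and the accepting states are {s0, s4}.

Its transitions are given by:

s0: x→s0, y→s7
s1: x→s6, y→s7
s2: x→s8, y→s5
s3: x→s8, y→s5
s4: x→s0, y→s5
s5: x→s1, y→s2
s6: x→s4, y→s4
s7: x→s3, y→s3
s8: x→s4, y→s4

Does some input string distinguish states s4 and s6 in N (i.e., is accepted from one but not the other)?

All states are reachable from the start state.
Initial partition by acceptance: {s0,s4} | {s1,s2,s3,s5,s6,s7,s8}.
Split {s1,s2,s3,s5,s6,s7,s8} by δ(·,x) → {s1,s2,s3,s5,s7} and {s6,s8}.
On input x, block {s1,s2,s3,s5,s7} splits into {s1,s2,s3} and {s5,s7}.
The partition is now stable with 4 blocks: {s0,s4} | {s1,s2,s3} | {s6,s8} | {s5,s7}.
s4 and s6 end up in different blocks, so they are distinguishable. For instance, the string 'ε' is accepted from only s4.

Yes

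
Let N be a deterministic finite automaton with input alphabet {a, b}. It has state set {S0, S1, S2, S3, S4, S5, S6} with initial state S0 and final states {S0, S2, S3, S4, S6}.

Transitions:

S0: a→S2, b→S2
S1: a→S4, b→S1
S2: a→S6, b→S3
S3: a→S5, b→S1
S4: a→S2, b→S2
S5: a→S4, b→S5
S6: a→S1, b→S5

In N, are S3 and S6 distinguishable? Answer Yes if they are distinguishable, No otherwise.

No

All states are reachable from the start state.
Initial partition by acceptance: {S0,S2,S3,S4,S6} | {S1,S5}.
Refine {S0,S2,S3,S4,S6} on symbol a: members go to different blocks, giving {S0,S2,S4} and {S3,S6}.
On input a, block {S0,S2,S4} splits into {S0,S4} and {S2}.
The partition is now stable with 4 blocks: {S0,S4} | {S1,S5} | {S3,S6} | {S2}.
S3 and S6 lie in the same block of the stable partition, so they are equivalent — no string distinguishes them.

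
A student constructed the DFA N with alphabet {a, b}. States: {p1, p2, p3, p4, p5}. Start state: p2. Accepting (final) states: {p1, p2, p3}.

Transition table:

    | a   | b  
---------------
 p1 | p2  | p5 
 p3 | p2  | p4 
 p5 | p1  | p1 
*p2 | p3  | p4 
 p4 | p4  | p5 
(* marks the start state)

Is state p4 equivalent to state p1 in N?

No

Every state is reachable, so we keep all 5.
P0 = {p1,p2,p3} | {p4,p5}.
Split {p4,p5} by δ(·,a) → {p4} and {p5}.
Refine {p1,p2,p3} on symbol b: members go to different blocks, giving {p2,p3} and {p1}.
No further refinement is possible. Final partition (4 blocks): {p2,p3} | {p4} | {p5} | {p1}.
p4 and p1 end up in different blocks, so they are distinguishable. For instance, the string 'ε' is accepted from only p1.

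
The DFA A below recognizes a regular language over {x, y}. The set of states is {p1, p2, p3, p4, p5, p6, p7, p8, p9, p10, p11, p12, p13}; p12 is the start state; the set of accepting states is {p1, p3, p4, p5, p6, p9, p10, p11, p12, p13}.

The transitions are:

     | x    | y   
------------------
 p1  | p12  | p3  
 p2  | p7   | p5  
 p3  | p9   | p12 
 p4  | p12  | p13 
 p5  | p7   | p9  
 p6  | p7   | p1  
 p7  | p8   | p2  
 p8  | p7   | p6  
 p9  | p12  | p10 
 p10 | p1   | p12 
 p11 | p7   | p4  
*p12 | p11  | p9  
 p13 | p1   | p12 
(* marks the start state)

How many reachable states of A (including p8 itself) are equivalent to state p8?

P0 = {p1,p3,p4,p5,p6,p9,p10,p11,p12,p13} | {p2,p7,p8}.
Refine {p1,p3,p4,p5,p6,p9,p10,p11,p12,p13} on symbol x: members go to different blocks, giving {p1,p3,p4,p9,p10,p12,p13} and {p5,p6,p11}.
On input x, block {p1,p3,p4,p9,p10,p12,p13} splits into {p1,p3,p4,p9,p10,p13} and {p12}.
Refine {p1,p3,p4,p9,p10,p13} on symbol x: members go to different blocks, giving {p1,p4,p9} and {p3,p10,p13}.
On input y, block {p2,p7,p8} splits into {p2,p8} and {p7}.
The partition is now stable with 6 blocks: {p1,p4,p9} | {p2,p8} | {p5,p6,p11} | {p12} | {p3,p10,p13} | {p7}.
State p8 belongs to the block {p2,p8}, which has 2 states.

2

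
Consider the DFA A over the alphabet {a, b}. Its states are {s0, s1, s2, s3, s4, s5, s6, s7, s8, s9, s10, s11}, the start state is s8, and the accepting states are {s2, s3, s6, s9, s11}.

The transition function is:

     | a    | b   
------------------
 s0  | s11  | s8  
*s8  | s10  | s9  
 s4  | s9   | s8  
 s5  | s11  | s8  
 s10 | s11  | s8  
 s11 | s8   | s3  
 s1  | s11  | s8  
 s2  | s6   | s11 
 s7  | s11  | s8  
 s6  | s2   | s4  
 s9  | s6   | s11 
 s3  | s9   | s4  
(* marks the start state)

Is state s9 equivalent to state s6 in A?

No

First remove the unreachable states {s0,s1,s5,s7}; 8 states remain.
Initial partition by acceptance: {s2,s3,s6,s9,s11} | {s4,s8,s10}.
Split {s2,s3,s6,s9,s11} by δ(·,a) → {s2,s3,s6,s9} and {s11}.
Split {s2,s3,s6,s9} by δ(·,b) → {s2,s9} and {s3,s6}.
Refine {s4,s8,s10} on symbol a: members go to different blocks, giving {s4} and {s8} and {s10}.
No further refinement is possible. Final partition (6 blocks): {s2,s9} | {s4} | {s11} | {s3,s6} | {s8} | {s10}.
s9 and s6 end up in different blocks, so they are distinguishable. For instance, the string 'b' is accepted from only s9.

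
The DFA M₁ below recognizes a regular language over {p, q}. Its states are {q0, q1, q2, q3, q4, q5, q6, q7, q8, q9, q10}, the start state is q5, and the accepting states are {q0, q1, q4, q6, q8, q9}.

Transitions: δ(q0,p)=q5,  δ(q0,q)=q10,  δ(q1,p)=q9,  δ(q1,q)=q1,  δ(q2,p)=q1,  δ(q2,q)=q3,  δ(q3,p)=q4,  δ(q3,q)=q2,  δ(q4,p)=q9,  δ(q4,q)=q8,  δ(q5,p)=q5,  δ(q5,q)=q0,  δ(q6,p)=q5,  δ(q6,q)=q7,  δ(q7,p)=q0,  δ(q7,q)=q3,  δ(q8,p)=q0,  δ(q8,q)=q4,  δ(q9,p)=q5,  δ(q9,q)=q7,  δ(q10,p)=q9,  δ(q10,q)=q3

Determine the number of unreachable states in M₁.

1

BFS from q5 reaches {q0, q1, q2, q3, q4, q5, q7, q8, q9, q10}; the 1 state(s) q6 are never visited.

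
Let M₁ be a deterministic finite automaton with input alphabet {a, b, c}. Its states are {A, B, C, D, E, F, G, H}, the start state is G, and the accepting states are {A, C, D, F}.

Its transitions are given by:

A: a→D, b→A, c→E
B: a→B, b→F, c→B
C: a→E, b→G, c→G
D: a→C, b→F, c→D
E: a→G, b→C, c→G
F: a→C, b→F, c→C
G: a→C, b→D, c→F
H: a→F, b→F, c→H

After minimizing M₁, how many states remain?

5

First remove the unreachable states {A,B,H}; 5 states remain.
Start with accepting vs non-accepting: {C,D,F} | {E,G}.
On input a, block {C,D,F} splits into {D,F} and {C}.
On input c, block {D,F} splits into {D} and {F}.
On input a, block {E,G} splits into {E} and {G}.
Stable partition: {D} | {E} | {C} | {F} | {G} — 5 equivalence classes.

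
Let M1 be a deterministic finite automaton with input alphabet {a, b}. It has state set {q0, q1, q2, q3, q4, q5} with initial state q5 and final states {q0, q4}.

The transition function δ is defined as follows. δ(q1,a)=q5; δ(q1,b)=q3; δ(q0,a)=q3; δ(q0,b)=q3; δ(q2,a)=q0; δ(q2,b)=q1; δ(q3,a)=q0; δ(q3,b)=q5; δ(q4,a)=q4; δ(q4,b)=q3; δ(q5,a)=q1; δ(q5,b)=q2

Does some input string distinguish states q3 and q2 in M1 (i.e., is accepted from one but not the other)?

No

Reachable states from the start: {q0,q1,q2,q3,q5}. Unreachable: {q4} — drop them.
P0 = {q0} | {q1,q2,q3,q5}.
Split {q1,q2,q3,q5} by δ(·,a) → {q1,q5} and {q2,q3}.
The partition is now stable with 3 blocks: {q0} | {q1,q5} | {q2,q3}.
q3 and q2 lie in the same block of the stable partition, so they are equivalent — no string distinguishes them.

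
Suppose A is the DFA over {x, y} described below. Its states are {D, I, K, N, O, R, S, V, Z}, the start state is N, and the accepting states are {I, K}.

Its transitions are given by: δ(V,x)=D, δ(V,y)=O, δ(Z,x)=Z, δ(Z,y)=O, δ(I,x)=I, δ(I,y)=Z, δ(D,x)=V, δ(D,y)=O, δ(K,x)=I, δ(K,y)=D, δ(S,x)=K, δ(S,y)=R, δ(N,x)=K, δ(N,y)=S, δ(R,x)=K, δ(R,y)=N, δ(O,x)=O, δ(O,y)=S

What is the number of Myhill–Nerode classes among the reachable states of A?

4

Initial partition by acceptance: {I,K} | {D,N,O,R,S,V,Z}.
Refine {D,N,O,R,S,V,Z} on symbol x: members go to different blocks, giving {D,O,V,Z} and {N,R,S}.
Refine {D,O,V,Z} on symbol y: members go to different blocks, giving {D,V,Z} and {O}.
Stable partition: {I,K} | {D,V,Z} | {N,R,S} | {O} — 4 equivalence classes.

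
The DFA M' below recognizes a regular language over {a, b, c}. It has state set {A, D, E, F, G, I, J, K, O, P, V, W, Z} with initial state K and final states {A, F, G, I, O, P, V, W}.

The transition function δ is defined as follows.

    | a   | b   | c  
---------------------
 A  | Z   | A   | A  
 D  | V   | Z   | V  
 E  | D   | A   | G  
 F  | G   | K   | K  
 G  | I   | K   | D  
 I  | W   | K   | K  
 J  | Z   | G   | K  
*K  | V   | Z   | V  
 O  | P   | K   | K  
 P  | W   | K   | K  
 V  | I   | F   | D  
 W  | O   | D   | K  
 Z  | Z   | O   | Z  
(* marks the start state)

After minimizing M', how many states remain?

4

First remove the unreachable states {A,E,J}; 10 states remain.
P0 = {F,G,I,O,P,V,W} | {D,K,Z}.
On input b, block {F,G,I,O,P,V,W} splits into {F,G,I,O,P,W} and {V}.
On input a, block {D,K,Z} splits into {D,K} and {Z}.
The partition is now stable with 4 blocks: {F,G,I,O,P,W} | {D,K} | {V} | {Z}.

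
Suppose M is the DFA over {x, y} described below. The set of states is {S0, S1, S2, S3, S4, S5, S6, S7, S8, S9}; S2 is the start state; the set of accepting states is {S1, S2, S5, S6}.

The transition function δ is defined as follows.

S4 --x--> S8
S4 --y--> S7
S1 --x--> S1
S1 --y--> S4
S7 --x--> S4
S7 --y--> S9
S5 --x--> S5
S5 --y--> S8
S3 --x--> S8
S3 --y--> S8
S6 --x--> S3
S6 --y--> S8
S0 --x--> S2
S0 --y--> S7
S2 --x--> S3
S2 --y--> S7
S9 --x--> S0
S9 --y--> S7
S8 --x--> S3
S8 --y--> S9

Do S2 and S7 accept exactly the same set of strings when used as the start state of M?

States {S1,S5,S6} cannot be reached from the start state, so discard them.
Initial partition by acceptance: {S2} | {S0,S3,S4,S7,S8,S9}.
Split {S0,S3,S4,S7,S8,S9} by δ(·,x) → {S3,S4,S7,S8,S9} and {S0}.
On input x, block {S3,S4,S7,S8,S9} splits into {S3,S4,S7,S8} and {S9}.
Split {S3,S4,S7,S8} by δ(·,y) → {S3,S4} and {S7,S8}.
No further refinement is possible. Final partition (5 blocks): {S2} | {S3,S4} | {S0} | {S9} | {S7,S8}.
S2 and S7 end up in different blocks, so they are distinguishable. For instance, the string 'ε' is accepted from only S2.

No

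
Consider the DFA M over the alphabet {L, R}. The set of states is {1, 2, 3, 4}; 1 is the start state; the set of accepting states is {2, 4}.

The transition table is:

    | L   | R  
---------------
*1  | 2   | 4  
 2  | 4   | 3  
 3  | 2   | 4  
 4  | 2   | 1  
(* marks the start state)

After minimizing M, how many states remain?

2

All states are reachable from the start state.
Initial partition by acceptance: {2,4} | {1,3}.
The partition is now stable with 2 blocks: {2,4} | {1,3}.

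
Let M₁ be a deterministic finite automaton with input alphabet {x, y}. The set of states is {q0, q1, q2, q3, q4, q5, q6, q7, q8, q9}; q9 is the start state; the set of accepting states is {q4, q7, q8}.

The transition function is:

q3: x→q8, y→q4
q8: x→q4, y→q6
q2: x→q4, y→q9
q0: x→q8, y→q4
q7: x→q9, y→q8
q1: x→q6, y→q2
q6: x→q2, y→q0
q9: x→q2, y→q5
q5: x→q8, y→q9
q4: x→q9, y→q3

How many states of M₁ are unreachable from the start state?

No path from q9 leads to q1, q7; the other 8 states are all reachable.

2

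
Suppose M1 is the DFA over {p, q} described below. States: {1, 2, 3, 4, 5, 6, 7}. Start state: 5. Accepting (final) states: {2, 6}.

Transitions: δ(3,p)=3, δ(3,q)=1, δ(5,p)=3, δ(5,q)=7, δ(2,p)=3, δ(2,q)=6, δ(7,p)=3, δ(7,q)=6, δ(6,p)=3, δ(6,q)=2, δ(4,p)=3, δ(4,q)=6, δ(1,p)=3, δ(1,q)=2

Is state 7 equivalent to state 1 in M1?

Reachable states from the start: {1,2,3,5,6,7}. Unreachable: {4} — drop them.
P0 = {2,6} | {1,3,5,7}.
On input q, block {1,3,5,7} splits into {1,7} and {3,5}.
No further refinement is possible. Final partition (3 blocks): {2,6} | {1,7} | {3,5}.
7 and 1 lie in the same block of the stable partition, so they are equivalent — no string distinguishes them.

Yes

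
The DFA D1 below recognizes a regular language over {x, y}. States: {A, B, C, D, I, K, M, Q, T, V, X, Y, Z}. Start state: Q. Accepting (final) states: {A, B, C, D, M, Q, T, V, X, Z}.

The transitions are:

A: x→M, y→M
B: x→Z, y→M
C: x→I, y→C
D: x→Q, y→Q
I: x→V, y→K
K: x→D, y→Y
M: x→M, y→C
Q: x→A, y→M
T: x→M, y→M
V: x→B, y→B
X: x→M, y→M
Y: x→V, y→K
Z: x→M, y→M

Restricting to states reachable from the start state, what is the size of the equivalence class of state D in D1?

2

States {T,X} cannot be reached from the start state, so discard them.
P0 = {A,B,C,D,M,Q,V,Z} | {I,K,Y}.
On input x, block {A,B,C,D,M,Q,V,Z} splits into {A,B,D,M,Q,V,Z} and {C}.
On input y, block {A,B,D,M,Q,V,Z} splits into {A,B,D,Q,V,Z} and {M}.
Refine {A,B,D,Q,V,Z} on symbol x: members go to different blocks, giving {B,D,Q,V} and {A,Z}.
On input x, block {B,D,Q,V} splits into {B,Q} and {D,V}.
The partition is now stable with 6 blocks: {B,Q} | {I,K,Y} | {C} | {M} | {A,Z} | {D,V}.
State D belongs to the block {D,V}, which has 2 states.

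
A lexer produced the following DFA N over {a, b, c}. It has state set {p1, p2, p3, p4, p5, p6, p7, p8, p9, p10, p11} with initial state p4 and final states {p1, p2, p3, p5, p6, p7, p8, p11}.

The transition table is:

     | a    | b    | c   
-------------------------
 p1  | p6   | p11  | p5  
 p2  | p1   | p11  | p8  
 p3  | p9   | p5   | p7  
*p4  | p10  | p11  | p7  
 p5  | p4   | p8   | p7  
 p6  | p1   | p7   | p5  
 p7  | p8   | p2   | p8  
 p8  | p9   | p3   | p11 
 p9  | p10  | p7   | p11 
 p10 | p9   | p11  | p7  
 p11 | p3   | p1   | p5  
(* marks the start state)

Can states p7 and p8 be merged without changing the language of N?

Start with accepting vs non-accepting: {p1,p2,p3,p5,p6,p7,p8,p11} | {p4,p9,p10}.
Split {p1,p2,p3,p5,p6,p7,p8,p11} by δ(·,a) → {p1,p2,p6,p7,p11} and {p3,p5,p8}.
Split {p1,p2,p6,p7,p11} by δ(·,a) → {p1,p2,p6} and {p7,p11}.
Stable partition: {p1,p2,p6} | {p4,p9,p10} | {p3,p5,p8} | {p7,p11} — 4 equivalence classes.
p7 and p8 end up in different blocks, so they are distinguishable. For instance, the string 'a' is accepted from only p7.

No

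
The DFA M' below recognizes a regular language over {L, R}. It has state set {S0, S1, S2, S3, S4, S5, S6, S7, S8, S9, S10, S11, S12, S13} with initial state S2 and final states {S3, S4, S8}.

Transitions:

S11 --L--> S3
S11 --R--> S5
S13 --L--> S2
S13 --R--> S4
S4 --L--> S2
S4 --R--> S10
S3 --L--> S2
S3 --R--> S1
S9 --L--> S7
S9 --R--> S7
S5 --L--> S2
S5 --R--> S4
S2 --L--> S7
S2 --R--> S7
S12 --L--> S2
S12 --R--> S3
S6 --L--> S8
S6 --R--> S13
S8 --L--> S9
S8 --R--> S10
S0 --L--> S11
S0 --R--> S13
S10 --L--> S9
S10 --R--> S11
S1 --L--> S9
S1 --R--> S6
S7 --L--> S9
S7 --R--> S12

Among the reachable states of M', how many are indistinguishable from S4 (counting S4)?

3

Reachable states from the start: {S1,S2,S3,S4,S5,S6,S7,S8,S9,S10,S11,S12,S13}. Unreachable: {S0} — drop them.
P0 = {S3,S4,S8} | {S1,S2,S5,S6,S7,S9,S10,S11,S12,S13}.
Split {S1,S2,S5,S6,S7,S9,S10,S11,S12,S13} by δ(·,L) → {S1,S2,S5,S7,S9,S10,S12,S13} and {S6,S11}.
Refine {S1,S2,S5,S7,S9,S10,S12,S13} on symbol R: members go to different blocks, giving {S2,S7,S9} and {S5,S12,S13} and {S1,S10}.
Refine {S2,S7,S9} on symbol R: members go to different blocks, giving {S2,S9} and {S7}.
Stable partition: {S3,S4,S8} | {S2,S9} | {S6,S11} | {S5,S12,S13} | {S1,S10} | {S7} — 6 equivalence classes.
State S4 belongs to the block {S3,S4,S8}, which has 3 states.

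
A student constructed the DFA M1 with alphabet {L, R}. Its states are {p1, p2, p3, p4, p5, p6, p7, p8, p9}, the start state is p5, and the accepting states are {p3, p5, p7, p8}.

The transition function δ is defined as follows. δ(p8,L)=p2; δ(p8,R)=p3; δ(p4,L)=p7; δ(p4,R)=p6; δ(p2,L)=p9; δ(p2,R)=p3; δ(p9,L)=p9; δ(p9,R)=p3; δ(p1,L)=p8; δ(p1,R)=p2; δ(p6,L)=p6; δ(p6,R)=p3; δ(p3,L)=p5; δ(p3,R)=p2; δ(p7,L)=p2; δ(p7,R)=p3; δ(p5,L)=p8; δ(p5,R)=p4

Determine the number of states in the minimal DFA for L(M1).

5

States {p1} cannot be reached from the start state, so discard them.
Start with accepting vs non-accepting: {p3,p5,p7,p8} | {p2,p4,p6,p9}.
Split {p3,p5,p7,p8} by δ(·,L) → {p3,p5} and {p7,p8}.
Refine {p3,p5} on symbol L: members go to different blocks, giving {p3} and {p5}.
Refine {p2,p4,p6,p9} on symbol L: members go to different blocks, giving {p2,p6,p9} and {p4}.
Stable partition: {p3} | {p2,p6,p9} | {p7,p8} | {p5} | {p4} — 5 equivalence classes.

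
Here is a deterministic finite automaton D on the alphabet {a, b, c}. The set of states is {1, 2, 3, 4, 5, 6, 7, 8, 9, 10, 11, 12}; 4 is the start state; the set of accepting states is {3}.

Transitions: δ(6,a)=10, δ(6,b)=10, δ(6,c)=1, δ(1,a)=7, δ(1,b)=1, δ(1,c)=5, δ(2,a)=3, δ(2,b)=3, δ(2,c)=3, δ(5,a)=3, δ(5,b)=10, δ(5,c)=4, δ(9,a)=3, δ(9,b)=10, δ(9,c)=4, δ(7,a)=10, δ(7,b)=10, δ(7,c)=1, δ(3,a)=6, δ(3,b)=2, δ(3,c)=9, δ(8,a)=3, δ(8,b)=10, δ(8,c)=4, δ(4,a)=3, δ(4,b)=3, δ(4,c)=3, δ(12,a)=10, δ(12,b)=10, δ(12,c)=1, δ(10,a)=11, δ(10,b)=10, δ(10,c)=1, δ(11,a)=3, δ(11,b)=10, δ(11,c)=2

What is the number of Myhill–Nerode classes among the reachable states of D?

Reachable states from the start: {1,2,3,4,5,6,7,9,10,11}. Unreachable: {8,12} — drop them.
P0 = {3} | {1,2,4,5,6,7,9,10,11}.
Refine {1,2,4,5,6,7,9,10,11} on symbol a: members go to different blocks, giving {2,4,5,9,11} and {1,6,7,10}.
Refine {2,4,5,9,11} on symbol b: members go to different blocks, giving {5,9,11} and {2,4}.
Split {1,6,7,10} by δ(·,a) → {1,6,7} and {10}.
On input a, block {1,6,7} splits into {6,7} and {1}.
The partition is now stable with 6 blocks: {3} | {5,9,11} | {6,7} | {2,4} | {10} | {1}.

6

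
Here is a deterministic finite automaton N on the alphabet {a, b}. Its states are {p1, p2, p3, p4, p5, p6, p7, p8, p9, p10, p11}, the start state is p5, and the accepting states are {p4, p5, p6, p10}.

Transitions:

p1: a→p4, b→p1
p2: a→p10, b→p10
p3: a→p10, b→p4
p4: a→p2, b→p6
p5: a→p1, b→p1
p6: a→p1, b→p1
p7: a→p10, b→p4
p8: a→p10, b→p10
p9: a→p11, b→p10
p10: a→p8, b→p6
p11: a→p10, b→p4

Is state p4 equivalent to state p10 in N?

Yes

First remove the unreachable states {p3,p7,p9,p11}; 7 states remain.
Initial partition by acceptance: {p4,p5,p6,p10} | {p1,p2,p8}.
Refine {p4,p5,p6,p10} on symbol b: members go to different blocks, giving {p4,p10} and {p5,p6}.
Split {p1,p2,p8} by δ(·,b) → {p2,p8} and {p1}.
Stable partition: {p4,p10} | {p2,p8} | {p5,p6} | {p1} — 4 equivalence classes.
p4 and p10 lie in the same block of the stable partition, so they are equivalent — no string distinguishes them.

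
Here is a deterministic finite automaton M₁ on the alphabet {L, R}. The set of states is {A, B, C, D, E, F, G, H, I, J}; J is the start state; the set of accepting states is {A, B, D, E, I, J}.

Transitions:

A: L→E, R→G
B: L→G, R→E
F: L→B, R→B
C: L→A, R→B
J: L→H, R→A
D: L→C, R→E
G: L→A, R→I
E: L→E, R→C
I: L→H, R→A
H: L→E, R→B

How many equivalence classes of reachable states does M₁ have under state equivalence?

3

First remove the unreachable states {D,F}; 8 states remain.
Start with accepting vs non-accepting: {A,B,E,I,J} | {C,G,H}.
On input L, block {A,B,E,I,J} splits into {B,I,J} and {A,E}.
No further refinement is possible. Final partition (3 blocks): {B,I,J} | {C,G,H} | {A,E}.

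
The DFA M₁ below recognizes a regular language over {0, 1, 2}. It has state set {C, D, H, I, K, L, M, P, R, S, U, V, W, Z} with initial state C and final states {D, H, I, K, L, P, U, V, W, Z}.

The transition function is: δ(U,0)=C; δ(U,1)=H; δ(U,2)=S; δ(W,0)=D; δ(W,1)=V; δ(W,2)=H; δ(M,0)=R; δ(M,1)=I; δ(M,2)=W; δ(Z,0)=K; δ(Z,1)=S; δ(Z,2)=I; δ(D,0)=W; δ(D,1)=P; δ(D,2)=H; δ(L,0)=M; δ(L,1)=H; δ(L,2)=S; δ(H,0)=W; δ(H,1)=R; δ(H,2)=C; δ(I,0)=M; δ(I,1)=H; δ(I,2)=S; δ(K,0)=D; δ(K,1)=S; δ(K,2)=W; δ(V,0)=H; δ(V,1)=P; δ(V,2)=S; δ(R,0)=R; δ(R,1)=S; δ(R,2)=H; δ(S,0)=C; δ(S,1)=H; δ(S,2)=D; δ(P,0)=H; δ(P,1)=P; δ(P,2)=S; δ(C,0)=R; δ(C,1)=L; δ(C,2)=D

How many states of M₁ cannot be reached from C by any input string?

3

Starting at C and following transitions, the reachable set is {C, D, H, I, L, M, P, R, S, V, W}. That leaves K, U, Z unreachable — 3 in total.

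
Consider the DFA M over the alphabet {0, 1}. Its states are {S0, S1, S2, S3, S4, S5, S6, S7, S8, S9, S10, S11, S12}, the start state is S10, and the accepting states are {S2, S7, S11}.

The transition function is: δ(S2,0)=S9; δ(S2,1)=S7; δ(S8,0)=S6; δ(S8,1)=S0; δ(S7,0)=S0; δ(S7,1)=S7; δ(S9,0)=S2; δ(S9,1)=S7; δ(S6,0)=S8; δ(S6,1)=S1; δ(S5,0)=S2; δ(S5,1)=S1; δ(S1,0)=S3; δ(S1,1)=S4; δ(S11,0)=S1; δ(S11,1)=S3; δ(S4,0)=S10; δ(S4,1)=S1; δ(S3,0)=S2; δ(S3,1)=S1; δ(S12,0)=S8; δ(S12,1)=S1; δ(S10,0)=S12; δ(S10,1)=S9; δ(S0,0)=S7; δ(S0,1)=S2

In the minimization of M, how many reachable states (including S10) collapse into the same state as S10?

First remove the unreachable states {S5,S11}; 11 states remain.
P0 = {S2,S7} | {S0,S1,S3,S4,S6,S8,S9,S10,S12}.
Split {S0,S1,S3,S4,S6,S8,S9,S10,S12} by δ(·,0) → {S1,S4,S6,S8,S10,S12} and {S0,S3,S9}.
Refine {S1,S4,S6,S8,S10,S12} on symbol 0: members go to different blocks, giving {S4,S6,S8,S10,S12} and {S1}.
Refine {S4,S6,S8,S10,S12} on symbol 1: members go to different blocks, giving {S4,S6,S12} and {S8,S10}.
Split {S0,S3,S9} by δ(·,1) → {S0,S9} and {S3}.
No further refinement is possible. Final partition (6 blocks): {S2,S7} | {S4,S6,S12} | {S0,S9} | {S1} | {S8,S10} | {S3}.
The equivalence class containing S10 is {S8,S10}, of size 2.

2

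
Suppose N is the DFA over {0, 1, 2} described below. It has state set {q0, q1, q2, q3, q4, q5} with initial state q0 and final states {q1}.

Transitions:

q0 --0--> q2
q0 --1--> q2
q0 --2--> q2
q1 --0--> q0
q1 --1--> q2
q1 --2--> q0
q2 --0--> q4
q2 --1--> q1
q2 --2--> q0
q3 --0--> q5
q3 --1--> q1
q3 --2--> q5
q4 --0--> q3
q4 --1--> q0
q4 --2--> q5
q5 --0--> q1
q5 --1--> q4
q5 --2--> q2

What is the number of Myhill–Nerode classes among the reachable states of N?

All states are reachable from the start state.
P0 = {q1} | {q0,q2,q3,q4,q5}.
Refine {q0,q2,q3,q4,q5} on symbol 0: members go to different blocks, giving {q0,q2,q3,q4} and {q5}.
Split {q0,q2,q3,q4} by δ(·,0) → {q0,q2,q4} and {q3}.
On input 0, block {q0,q2,q4} splits into {q0,q2} and {q4}.
Split {q0,q2} by δ(·,0) → {q0} and {q2}.
The partition is now stable with 6 blocks: {q1} | {q0} | {q5} | {q3} | {q4} | {q2}.

6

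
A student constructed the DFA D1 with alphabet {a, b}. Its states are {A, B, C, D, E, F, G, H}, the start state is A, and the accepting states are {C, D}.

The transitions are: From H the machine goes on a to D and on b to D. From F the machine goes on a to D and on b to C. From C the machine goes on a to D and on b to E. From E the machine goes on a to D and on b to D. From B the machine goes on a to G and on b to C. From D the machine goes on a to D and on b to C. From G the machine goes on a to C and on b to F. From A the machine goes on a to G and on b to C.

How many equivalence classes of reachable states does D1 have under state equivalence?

6

First remove the unreachable states {B,H}; 6 states remain.
P0 = {C,D} | {A,E,F,G}.
On input b, block {C,D} splits into {C} and {D}.
Split {A,E,F,G} by δ(·,a) → {E,F} and {A} and {G}.
Refine {E,F} on symbol b: members go to different blocks, giving {E} and {F}.
The partition is now stable with 6 blocks: {C} | {E} | {D} | {A} | {G} | {F}.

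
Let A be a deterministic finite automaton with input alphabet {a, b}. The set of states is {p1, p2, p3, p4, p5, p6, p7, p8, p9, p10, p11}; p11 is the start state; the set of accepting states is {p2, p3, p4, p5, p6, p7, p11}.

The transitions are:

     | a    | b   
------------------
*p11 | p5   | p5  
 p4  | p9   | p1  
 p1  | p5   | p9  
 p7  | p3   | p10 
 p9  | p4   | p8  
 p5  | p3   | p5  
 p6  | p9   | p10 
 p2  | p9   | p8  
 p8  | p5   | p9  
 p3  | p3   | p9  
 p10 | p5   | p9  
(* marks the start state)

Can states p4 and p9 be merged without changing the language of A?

Reachable states from the start: {p1,p3,p4,p5,p8,p9,p11}. Unreachable: {p2,p6,p7,p10} — drop them.
P0 = {p3,p4,p5,p11} | {p1,p8,p9}.
Refine {p3,p4,p5,p11} on symbol a: members go to different blocks, giving {p3,p5,p11} and {p4}.
Refine {p3,p5,p11} on symbol b: members go to different blocks, giving {p5,p11} and {p3}.
Split {p5,p11} by δ(·,a) → {p5} and {p11}.
On input a, block {p1,p8,p9} splits into {p1,p8} and {p9}.
The partition is now stable with 6 blocks: {p5} | {p1,p8} | {p4} | {p3} | {p11} | {p9}.
p4 and p9 end up in different blocks, so they are distinguishable. For instance, the string 'ε' is accepted from only p4.

No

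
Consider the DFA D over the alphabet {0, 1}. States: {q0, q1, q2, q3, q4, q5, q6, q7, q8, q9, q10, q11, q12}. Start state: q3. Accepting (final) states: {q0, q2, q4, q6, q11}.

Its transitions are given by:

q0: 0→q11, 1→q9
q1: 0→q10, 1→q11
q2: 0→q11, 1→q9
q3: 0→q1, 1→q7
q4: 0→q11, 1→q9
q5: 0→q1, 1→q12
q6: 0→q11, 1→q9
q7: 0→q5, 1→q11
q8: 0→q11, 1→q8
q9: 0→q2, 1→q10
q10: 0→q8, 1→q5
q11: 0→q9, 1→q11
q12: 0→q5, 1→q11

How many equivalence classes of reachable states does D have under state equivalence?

8

Reachable states from the start: {q1,q2,q3,q5,q7,q8,q9,q10,q11,q12}. Unreachable: {q0,q4,q6} — drop them.
Start with accepting vs non-accepting: {q2,q11} | {q1,q3,q5,q7,q8,q9,q10,q12}.
On input 0, block {q2,q11} splits into {q2} and {q11}.
On input 0, block {q1,q3,q5,q7,q8,q9,q10,q12} splits into {q1,q3,q5,q7,q10,q12} and {q8} and {q9}.
Split {q1,q3,q5,q7,q10,q12} by δ(·,0) → {q1,q3,q5,q7,q12} and {q10}.
Split {q1,q3,q5,q7,q12} by δ(·,0) → {q3,q5,q7,q12} and {q1}.
On input 0, block {q3,q5,q7,q12} splits into {q3,q5} and {q7,q12}.
The partition is now stable with 8 blocks: {q2} | {q3,q5} | {q11} | {q8} | {q9} | {q10} | {q1} | {q7,q12}.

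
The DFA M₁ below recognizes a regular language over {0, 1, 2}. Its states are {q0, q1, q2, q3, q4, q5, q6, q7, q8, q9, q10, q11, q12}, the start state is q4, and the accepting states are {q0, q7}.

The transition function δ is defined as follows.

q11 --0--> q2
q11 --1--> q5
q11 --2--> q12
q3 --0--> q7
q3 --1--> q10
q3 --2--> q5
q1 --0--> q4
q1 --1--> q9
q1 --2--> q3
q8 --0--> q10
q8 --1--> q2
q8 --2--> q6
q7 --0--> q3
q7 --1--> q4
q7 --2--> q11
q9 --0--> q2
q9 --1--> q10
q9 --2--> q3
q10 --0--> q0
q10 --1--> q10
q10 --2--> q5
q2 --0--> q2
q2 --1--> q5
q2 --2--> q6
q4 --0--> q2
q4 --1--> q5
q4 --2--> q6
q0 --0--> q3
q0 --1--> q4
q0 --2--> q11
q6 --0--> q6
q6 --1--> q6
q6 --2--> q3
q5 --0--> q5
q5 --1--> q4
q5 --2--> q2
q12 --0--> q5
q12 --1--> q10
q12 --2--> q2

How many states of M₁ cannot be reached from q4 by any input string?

3

BFS from q4 reaches {q0, q2, q3, q4, q5, q6, q7, q10, q11, q12}; the 3 state(s) q1, q8, q9 are never visited.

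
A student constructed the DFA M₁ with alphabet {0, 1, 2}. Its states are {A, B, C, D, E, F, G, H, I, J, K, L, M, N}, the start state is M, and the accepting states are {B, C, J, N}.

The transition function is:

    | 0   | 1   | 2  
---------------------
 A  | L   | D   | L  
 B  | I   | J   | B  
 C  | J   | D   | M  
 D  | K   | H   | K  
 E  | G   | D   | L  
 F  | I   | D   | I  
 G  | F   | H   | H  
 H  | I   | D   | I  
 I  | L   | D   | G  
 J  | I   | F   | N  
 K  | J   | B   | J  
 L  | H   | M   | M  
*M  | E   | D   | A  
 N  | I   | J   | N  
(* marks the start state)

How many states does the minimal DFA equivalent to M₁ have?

States {C} cannot be reached from the start state, so discard them.
Start with accepting vs non-accepting: {B,J,N} | {A,D,E,F,G,H,I,K,L,M}.
On input 1, block {B,J,N} splits into {B,N} and {J}.
Refine {A,D,E,F,G,H,I,K,L,M} on symbol 0: members go to different blocks, giving {A,D,E,F,G,H,I,L,M} and {K}.
Refine {A,D,E,F,G,H,I,L,M} on symbol 0: members go to different blocks, giving {A,E,F,G,H,I,L,M} and {D}.
Split {A,E,F,G,H,I,L,M} by δ(·,1) → {A,E,F,H,I,M} and {G,L}.
Split {A,E,F,H,I,M} by δ(·,0) → {A,E,I} and {F,H,M}.
Stable partition: {B,N} | {A,E,I} | {J} | {K} | {D} | {G,L} | {F,H,M} — 7 equivalence classes.

7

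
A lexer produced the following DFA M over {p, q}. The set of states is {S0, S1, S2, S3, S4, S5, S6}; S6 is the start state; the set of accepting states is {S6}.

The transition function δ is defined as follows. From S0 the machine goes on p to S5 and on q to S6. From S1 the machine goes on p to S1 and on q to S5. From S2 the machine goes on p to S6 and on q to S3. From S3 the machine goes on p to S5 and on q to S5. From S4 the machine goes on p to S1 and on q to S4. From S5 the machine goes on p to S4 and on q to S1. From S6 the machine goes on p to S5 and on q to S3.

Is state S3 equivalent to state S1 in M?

Reachable states from the start: {S1,S3,S4,S5,S6}. Unreachable: {S0,S2} — drop them.
P0 = {S6} | {S1,S3,S4,S5}.
The partition is now stable with 2 blocks: {S6} | {S1,S3,S4,S5}.
S3 and S1 lie in the same block of the stable partition, so they are equivalent — no string distinguishes them.

Yes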